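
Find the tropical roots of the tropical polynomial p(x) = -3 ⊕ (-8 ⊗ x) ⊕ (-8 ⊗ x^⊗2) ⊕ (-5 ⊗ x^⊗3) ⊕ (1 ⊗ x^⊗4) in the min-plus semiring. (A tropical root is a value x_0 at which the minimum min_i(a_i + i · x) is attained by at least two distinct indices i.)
Roots: {-6, -3, 0, 5}

Each tropical root is a break point of the lower envelope of the lines y = a_i + i · x (there are 5 lines, with slopes 0, 1, ..., 4). Only the lines that attain the minimum somewhere contribute to roots; other lines are dominated. Here the surviving (envelope) indices are i = 4, i = 3, i = 2, i = 1, i = 0.
Intersections between consecutive envelope lines give the roots: for adjacent envelope indices i < j the intersection is x = (a_i − a_j) / (j − i). Reading off the sorted break points: {-6, -3, 0, 5}.
Verification: at each break x_0, at least two indices attain the minimum of min_i(a_i + i · x_0).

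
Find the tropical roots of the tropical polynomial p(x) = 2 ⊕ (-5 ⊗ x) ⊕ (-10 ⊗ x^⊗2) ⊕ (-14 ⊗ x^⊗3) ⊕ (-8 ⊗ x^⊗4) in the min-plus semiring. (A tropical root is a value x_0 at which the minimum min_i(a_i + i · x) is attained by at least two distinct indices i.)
Roots: {-6, 4, 5, 7}

Each tropical root is a break point of the lower envelope of the lines y = a_i + i · x (there are 5 lines, with slopes 0, 1, ..., 4). Only the lines that attain the minimum somewhere contribute to roots; other lines are dominated. Here the surviving (envelope) indices are i = 4, i = 3, i = 2, i = 1, i = 0.
Intersections between consecutive envelope lines give the roots: for adjacent envelope indices i < j the intersection is x = (a_i − a_j) / (j − i). Reading off the sorted break points: {-6, 4, 5, 7}.
Verification: at each break x_0, at least two indices attain the minimum of min_i(a_i + i · x_0).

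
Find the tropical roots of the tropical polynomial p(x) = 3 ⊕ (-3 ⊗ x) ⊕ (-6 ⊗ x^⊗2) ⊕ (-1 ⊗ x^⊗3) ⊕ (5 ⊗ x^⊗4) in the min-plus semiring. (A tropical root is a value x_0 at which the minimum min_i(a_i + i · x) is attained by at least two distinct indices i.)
Roots: {-6, -5, 3, 6}

Each tropical root is a break point of the lower envelope of the lines y = a_i + i · x (there are 5 lines, with slopes 0, 1, ..., 4). Only the lines that attain the minimum somewhere contribute to roots; other lines are dominated. Here the surviving (envelope) indices are i = 4, i = 3, i = 2, i = 1, i = 0.
Intersections between consecutive envelope lines give the roots: for adjacent envelope indices i < j the intersection is x = (a_i − a_j) / (j − i). Reading off the sorted break points: {-6, -5, 3, 6}.
Verification: at each break x_0, at least two indices attain the minimum of min_i(a_i + i · x_0).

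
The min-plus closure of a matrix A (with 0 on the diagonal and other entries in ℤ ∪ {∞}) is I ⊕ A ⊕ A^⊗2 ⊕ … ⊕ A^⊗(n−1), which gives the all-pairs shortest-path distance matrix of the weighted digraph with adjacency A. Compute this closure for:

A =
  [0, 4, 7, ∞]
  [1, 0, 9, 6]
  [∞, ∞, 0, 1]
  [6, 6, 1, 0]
Closure =
  [0, 4, 7, 8]
  [1, 0, 7, 6]
  [7, 7, 0, 1]
  [6, 6, 1, 0]

This is the Floyd-Warshall all-pairs shortest-path computation. For each intermediate vertex k = 0, 1, …, 3, update dist[i][j] ← min(dist[i][j], dist[i][k] + dist[k][j]). The final matrix gives, for each (i, j), the minimum total weight of any directed path from i to j (possibly empty when i = j).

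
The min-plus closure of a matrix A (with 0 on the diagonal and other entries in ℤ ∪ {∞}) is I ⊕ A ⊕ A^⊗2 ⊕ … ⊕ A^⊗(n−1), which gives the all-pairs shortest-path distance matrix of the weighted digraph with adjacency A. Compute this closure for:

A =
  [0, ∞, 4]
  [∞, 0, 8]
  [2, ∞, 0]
Closure =
  [0, ∞, 4]
  [10, 0, 8]
  [2, ∞, 0]

This is the Floyd-Warshall all-pairs shortest-path computation. For each intermediate vertex k = 0, 1, …, 2, update dist[i][j] ← min(dist[i][j], dist[i][k] + dist[k][j]). The final matrix gives, for each (i, j), the minimum total weight of any directed path from i to j (possibly empty when i = j).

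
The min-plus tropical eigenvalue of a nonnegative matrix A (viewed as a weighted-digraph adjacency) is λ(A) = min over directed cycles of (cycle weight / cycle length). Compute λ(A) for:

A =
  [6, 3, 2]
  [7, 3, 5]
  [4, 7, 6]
λ(A) = 3

Enumerate directed cycles and compute their means (weight / length). Sample:
  cycle 0 → 0: weight = 6, length = 1, mean = 6/1 ≈ 6.000
  cycle 1 → 1: weight = 3, length = 1, mean = 3/1 ≈ 3.000
  cycle 2 → 2: weight = 6, length = 1, mean = 6/1 ≈ 6.000
  cycle 0 → 1 → 0: weight = 10, length = 2, mean = 10/2 ≈ 5.000
  cycle 0 → 2 → 0: weight = 6, length = 2, mean = 6/2 ≈ 3.000
  cycle 1 → 0 → 1: weight = 10, length = 2, mean = 10/2 ≈ 5.000
Minimum mean = 3.000, attained e.g. along the cycle 1 → 1 with weight 3 and length 1. So λ(A) = 3/1 = 3.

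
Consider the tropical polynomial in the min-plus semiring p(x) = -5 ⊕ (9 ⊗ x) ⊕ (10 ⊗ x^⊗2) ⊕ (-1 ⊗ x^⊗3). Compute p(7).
p(7) = -5

A tropical monomial a ⊗ x^⊗i evaluates to a + i · x. Evaluating each term at x = 7:
  Term 0 contributes -5 + 0 · 7 = -5
  Term 1 contributes 9 + 1 · 7 = 16
  Term 2 contributes 10 + 2 · 7 = 24
  Term 3 contributes -1 + 3 · 7 = 20
p(7) = ⊕ of these = min[-5, 16, 24, 20] = -5.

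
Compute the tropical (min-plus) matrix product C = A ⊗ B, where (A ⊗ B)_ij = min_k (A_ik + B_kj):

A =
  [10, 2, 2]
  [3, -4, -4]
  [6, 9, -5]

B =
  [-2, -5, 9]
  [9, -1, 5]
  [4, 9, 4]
A ⊗ B =
  [6, 1, 6]
  [0, -5, 0]
  [-1, 1, -1]

Apply the min-plus product entry-by-entry:
  C[0][0] = min over k of (A[0][0] + B[0][0] = 10 + -2 = 8, A[0][1] + B[1][0] = 2 + 9 = 11, A[0][2] + B[2][0] = 2 + 4 = 6) = 6 (attained at k = 2)
  C[0][1] = min over k of (A[0][0] + B[0][1] = 10 + -5 = 5, A[0][1] + B[1][1] = 2 + -1 = 1, A[0][2] + B[2][1] = 2 + 9 = 11) = 1 (attained at k = 1)
  C[0][2] = min over k of (A[0][0] + B[0][2] = 10 + 9 = 19, A[0][1] + B[1][2] = 2 + 5 = 7, A[0][2] + B[2][2] = 2 + 4 = 6) = 6 (attained at k = 2)
  C[1][0] = min over k of (A[1][0] + B[0][0] = 3 + -2 = 1, A[1][1] + B[1][0] = -4 + 9 = 5, A[1][2] + B[2][0] = -4 + 4 = 0) = 0 (attained at k = 2)
  C[1][1] = min over k of (A[1][0] + B[0][1] = 3 + -5 = -2, A[1][1] + B[1][1] = -4 + -1 = -5, A[1][2] + B[2][1] = -4 + 9 = 5) = -5 (attained at k = 1)
  C[1][2] = min over k of (A[1][0] + B[0][2] = 3 + 9 = 12, A[1][1] + B[1][2] = -4 + 5 = 1, A[1][2] + B[2][2] = -4 + 4 = 0) = 0 (attained at k = 2)
  C[2][0] = min over k of (A[2][0] + B[0][0] = 6 + -2 = 4, A[2][1] + B[1][0] = 9 + 9 = 18, A[2][2] + B[2][0] = -5 + 4 = -1) = -1 (attained at k = 2)
  C[2][1] = min over k of (A[2][0] + B[0][1] = 6 + -5 = 1, A[2][1] + B[1][1] = 9 + -1 = 8, A[2][2] + B[2][1] = -5 + 9 = 4) = 1 (attained at k = 0)
  C[2][2] = min over k of (A[2][0] + B[0][2] = 6 + 9 = 15, A[2][1] + B[1][2] = 9 + 5 = 14, A[2][2] + B[2][2] = -5 + 4 = -1) = -1 (attained at k = 2)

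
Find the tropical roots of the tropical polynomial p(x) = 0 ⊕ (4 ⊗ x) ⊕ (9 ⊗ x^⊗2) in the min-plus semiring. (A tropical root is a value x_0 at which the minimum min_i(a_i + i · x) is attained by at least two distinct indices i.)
Roots: {-5, -4}

Each tropical root is a break point of the lower envelope of the lines y = a_i + i · x (there are 3 lines, with slopes 0, 1, ..., 2). Only the lines that attain the minimum somewhere contribute to roots; other lines are dominated. Here the surviving (envelope) indices are i = 2, i = 1, i = 0.
Intersections between consecutive envelope lines give the roots: for adjacent envelope indices i < j the intersection is x = (a_i − a_j) / (j − i). Reading off the sorted break points: {-5, -4}.
Verification: at each break x_0, at least two indices attain the minimum of min_i(a_i + i · x_0).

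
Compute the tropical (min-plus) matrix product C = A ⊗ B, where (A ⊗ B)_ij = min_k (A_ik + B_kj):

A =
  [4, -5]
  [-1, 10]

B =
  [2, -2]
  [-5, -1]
A ⊗ B =
  [-10, -6]
  [1, -3]

Apply the min-plus product entry-by-entry:
  C[0][0] = min over k of (A[0][0] + B[0][0] = 4 + 2 = 6, A[0][1] + B[1][0] = -5 + -5 = -10) = -10 (attained at k = 1)
  C[0][1] = min over k of (A[0][0] + B[0][1] = 4 + -2 = 2, A[0][1] + B[1][1] = -5 + -1 = -6) = -6 (attained at k = 1)
  C[1][0] = min over k of (A[1][0] + B[0][0] = -1 + 2 = 1, A[1][1] + B[1][0] = 10 + -5 = 5) = 1 (attained at k = 0)
  C[1][1] = min over k of (A[1][0] + B[0][1] = -1 + -2 = -3, A[1][1] + B[1][1] = 10 + -1 = 9) = -3 (attained at k = 0)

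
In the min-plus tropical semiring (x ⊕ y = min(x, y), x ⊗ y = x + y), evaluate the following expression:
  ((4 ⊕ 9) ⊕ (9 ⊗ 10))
((4 ⊕ 9) ⊕ (9 ⊗ 10)) = 4

Expand innermost to outermost. Recall ⊕ takes the minimum of its arguments and ⊗ takes their sum. Working out the expression ((4 ⊕ 9) ⊕ (9 ⊗ 10)) gives 4.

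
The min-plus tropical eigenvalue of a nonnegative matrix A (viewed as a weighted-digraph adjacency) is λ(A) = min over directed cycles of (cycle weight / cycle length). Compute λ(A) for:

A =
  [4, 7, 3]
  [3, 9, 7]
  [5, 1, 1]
λ(A) = 1

Enumerate directed cycles and compute their means (weight / length). Sample:
  cycle 0 → 0: weight = 4, length = 1, mean = 4/1 ≈ 4.000
  cycle 1 → 1: weight = 9, length = 1, mean = 9/1 ≈ 9.000
  cycle 2 → 2: weight = 1, length = 1, mean = 1/1 ≈ 1.000
  cycle 0 → 1 → 0: weight = 10, length = 2, mean = 10/2 ≈ 5.000
  cycle 0 → 2 → 0: weight = 8, length = 2, mean = 8/2 ≈ 4.000
  cycle 1 → 0 → 1: weight = 10, length = 2, mean = 10/2 ≈ 5.000
Minimum mean = 1.000, attained e.g. along the cycle 2 → 2 with weight 1 and length 1. So λ(A) = 1/1 = 1.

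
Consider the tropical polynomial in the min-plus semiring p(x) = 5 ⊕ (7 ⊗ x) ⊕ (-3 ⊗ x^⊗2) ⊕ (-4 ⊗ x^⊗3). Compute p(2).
p(2) = 1

A tropical monomial a ⊗ x^⊗i evaluates to a + i · x. Evaluating each term at x = 2:
  Term 0 contributes 5 + 0 · 2 = 5
  Term 1 contributes 7 + 1 · 2 = 9
  Term 2 contributes -3 + 2 · 2 = 1
  Term 3 contributes -4 + 3 · 2 = 2
p(2) = ⊕ of these = min[5, 9, 1, 2] = 1.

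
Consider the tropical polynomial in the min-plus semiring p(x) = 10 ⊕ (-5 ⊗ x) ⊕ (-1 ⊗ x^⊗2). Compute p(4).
p(4) = -1

A tropical monomial a ⊗ x^⊗i evaluates to a + i · x. Evaluating each term at x = 4:
  Term 0 contributes 10 + 0 · 4 = 10
  Term 1 contributes -5 + 1 · 4 = -1
  Term 2 contributes -1 + 2 · 4 = 7
p(4) = ⊕ of these = min[10, -1, 7] = -1.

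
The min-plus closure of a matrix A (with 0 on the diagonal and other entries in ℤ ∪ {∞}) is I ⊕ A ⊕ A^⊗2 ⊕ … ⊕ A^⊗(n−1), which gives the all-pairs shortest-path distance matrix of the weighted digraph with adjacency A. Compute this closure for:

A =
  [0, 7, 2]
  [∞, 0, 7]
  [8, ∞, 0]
Closure =
  [0, 7, 2]
  [15, 0, 7]
  [8, 15, 0]

This is the Floyd-Warshall all-pairs shortest-path computation. For each intermediate vertex k = 0, 1, …, 2, update dist[i][j] ← min(dist[i][j], dist[i][k] + dist[k][j]). The final matrix gives, for each (i, j), the minimum total weight of any directed path from i to j (possibly empty when i = j).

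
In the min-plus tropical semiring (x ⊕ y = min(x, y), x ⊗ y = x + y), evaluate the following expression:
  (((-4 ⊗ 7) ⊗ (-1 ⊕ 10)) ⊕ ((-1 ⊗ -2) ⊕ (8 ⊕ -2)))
(((-4 ⊗ 7) ⊗ (-1 ⊕ 10)) ⊕ ((-1 ⊗ -2) ⊕ (8 ⊕ -2))) = -3

Expand innermost to outermost. Recall ⊕ takes the minimum of its arguments and ⊗ takes their sum. Working out the expression (((-4 ⊗ 7) ⊗ (-1 ⊕ 10)) ⊕ ((-1 ⊗ -2) ⊕ (8 ⊕ -2))) gives -3.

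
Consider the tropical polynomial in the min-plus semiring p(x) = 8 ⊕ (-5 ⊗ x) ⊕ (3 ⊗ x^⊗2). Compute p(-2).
p(-2) = -7

A tropical monomial a ⊗ x^⊗i evaluates to a + i · x. Evaluating each term at x = -2:
  Term 0 contributes 8 + 0 · -2 = 8
  Term 1 contributes -5 + 1 · -2 = -7
  Term 2 contributes 3 + 2 · -2 = -1
p(-2) = ⊕ of these = min[8, -7, -1] = -7.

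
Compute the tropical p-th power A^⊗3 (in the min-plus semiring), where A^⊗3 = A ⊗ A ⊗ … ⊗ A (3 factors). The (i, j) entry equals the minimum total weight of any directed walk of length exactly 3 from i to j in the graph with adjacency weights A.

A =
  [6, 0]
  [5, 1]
A^⊗3 =
  [6, 2]
  [7, 3]

Each entry (A^⊗3)_ij equals the minimum over all length-3 walks i = v_0 → v_1 → … → v_3 = j of Σ_t A[v_t][v_{t+1}]. For example, for (i, j) = (0, 1) we minimise over 4 possible intermediate vertex sequences; the minimum is 2, attained along the walk 0 → 1 → 1 → 1.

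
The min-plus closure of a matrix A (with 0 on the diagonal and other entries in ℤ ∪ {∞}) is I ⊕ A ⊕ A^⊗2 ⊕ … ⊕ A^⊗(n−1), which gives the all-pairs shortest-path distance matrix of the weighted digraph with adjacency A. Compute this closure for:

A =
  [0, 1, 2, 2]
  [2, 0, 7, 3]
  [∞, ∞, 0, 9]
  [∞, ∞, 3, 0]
Closure =
  [0, 1, 2, 2]
  [2, 0, 4, 3]
  [∞, ∞, 0, 9]
  [∞, ∞, 3, 0]

This is the Floyd-Warshall all-pairs shortest-path computation. For each intermediate vertex k = 0, 1, …, 3, update dist[i][j] ← min(dist[i][j], dist[i][k] + dist[k][j]). The final matrix gives, for each (i, j), the minimum total weight of any directed path from i to j (possibly empty when i = j).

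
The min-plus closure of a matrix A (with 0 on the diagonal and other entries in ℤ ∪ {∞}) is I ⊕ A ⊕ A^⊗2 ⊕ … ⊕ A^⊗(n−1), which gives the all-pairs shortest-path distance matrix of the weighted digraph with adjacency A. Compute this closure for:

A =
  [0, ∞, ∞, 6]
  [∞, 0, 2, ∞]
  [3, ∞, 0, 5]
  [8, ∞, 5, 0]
Closure =
  [0, ∞, 11, 6]
  [5, 0, 2, 7]
  [3, ∞, 0, 5]
  [8, ∞, 5, 0]

This is the Floyd-Warshall all-pairs shortest-path computation. For each intermediate vertex k = 0, 1, …, 3, update dist[i][j] ← min(dist[i][j], dist[i][k] + dist[k][j]). The final matrix gives, for each (i, j), the minimum total weight of any directed path from i to j (possibly empty when i = j).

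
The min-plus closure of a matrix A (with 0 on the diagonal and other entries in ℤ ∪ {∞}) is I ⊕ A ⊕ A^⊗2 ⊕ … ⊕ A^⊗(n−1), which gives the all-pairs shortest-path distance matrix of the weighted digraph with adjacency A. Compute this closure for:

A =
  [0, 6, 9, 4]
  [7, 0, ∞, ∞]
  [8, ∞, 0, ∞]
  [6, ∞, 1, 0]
Closure =
  [0, 6, 5, 4]
  [7, 0, 12, 11]
  [8, 14, 0, 12]
  [6, 12, 1, 0]

This is the Floyd-Warshall all-pairs shortest-path computation. For each intermediate vertex k = 0, 1, …, 3, update dist[i][j] ← min(dist[i][j], dist[i][k] + dist[k][j]). The final matrix gives, for each (i, j), the minimum total weight of any directed path from i to j (possibly empty when i = j).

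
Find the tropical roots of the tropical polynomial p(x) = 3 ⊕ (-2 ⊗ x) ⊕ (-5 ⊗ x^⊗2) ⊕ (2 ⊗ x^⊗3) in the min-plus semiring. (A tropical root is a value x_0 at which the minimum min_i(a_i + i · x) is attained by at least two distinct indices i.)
Roots: {-7, 3, 5}

Each tropical root is a break point of the lower envelope of the lines y = a_i + i · x (there are 4 lines, with slopes 0, 1, ..., 3). Only the lines that attain the minimum somewhere contribute to roots; other lines are dominated. Here the surviving (envelope) indices are i = 3, i = 2, i = 1, i = 0.
Intersections between consecutive envelope lines give the roots: for adjacent envelope indices i < j the intersection is x = (a_i − a_j) / (j − i). Reading off the sorted break points: {-7, 3, 5}.
Verification: at each break x_0, at least two indices attain the minimum of min_i(a_i + i · x_0).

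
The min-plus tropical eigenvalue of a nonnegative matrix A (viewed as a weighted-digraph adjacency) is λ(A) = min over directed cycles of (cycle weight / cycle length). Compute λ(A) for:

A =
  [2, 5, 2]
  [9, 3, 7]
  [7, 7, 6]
λ(A) = 2

Enumerate directed cycles and compute their means (weight / length). Sample:
  cycle 0 → 0: weight = 2, length = 1, mean = 2/1 ≈ 2.000
  cycle 1 → 1: weight = 3, length = 1, mean = 3/1 ≈ 3.000
  cycle 2 → 2: weight = 6, length = 1, mean = 6/1 ≈ 6.000
  cycle 0 → 1 → 0: weight = 14, length = 2, mean = 14/2 ≈ 7.000
  cycle 0 → 2 → 0: weight = 9, length = 2, mean = 9/2 ≈ 4.500
  cycle 1 → 0 → 1: weight = 14, length = 2, mean = 14/2 ≈ 7.000
Minimum mean = 2.000, attained e.g. along the cycle 0 → 0 with weight 2 and length 1. So λ(A) = 2/1 = 2.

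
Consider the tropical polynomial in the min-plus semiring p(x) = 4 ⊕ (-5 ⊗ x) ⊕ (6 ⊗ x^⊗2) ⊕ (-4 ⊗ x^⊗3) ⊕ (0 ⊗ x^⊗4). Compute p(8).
p(8) = 3

A tropical monomial a ⊗ x^⊗i evaluates to a + i · x. Evaluating each term at x = 8:
  Term 0 contributes 4 + 0 · 8 = 4
  Term 1 contributes -5 + 1 · 8 = 3
  Term 2 contributes 6 + 2 · 8 = 22
  Term 3 contributes -4 + 3 · 8 = 20
  Term 4 contributes 0 + 4 · 8 = 32
p(8) = ⊕ of these = min[4, 3, 22, 20, 32] = 3.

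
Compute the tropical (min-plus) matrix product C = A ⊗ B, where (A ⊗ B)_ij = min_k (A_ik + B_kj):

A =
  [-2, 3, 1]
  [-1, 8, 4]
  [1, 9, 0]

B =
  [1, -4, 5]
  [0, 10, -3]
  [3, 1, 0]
A ⊗ B =
  [-1, -6, 0]
  [0, -5, 4]
  [2, -3, 0]

Apply the min-plus product entry-by-entry:
  C[0][0] = min over k of (A[0][0] + B[0][0] = -2 + 1 = -1, A[0][1] + B[1][0] = 3 + 0 = 3, A[0][2] + B[2][0] = 1 + 3 = 4) = -1 (attained at k = 0)
  C[0][1] = min over k of (A[0][0] + B[0][1] = -2 + -4 = -6, A[0][1] + B[1][1] = 3 + 10 = 13, A[0][2] + B[2][1] = 1 + 1 = 2) = -6 (attained at k = 0)
  C[0][2] = min over k of (A[0][0] + B[0][2] = -2 + 5 = 3, A[0][1] + B[1][2] = 3 + -3 = 0, A[0][2] + B[2][2] = 1 + 0 = 1) = 0 (attained at k = 1)
  C[1][0] = min over k of (A[1][0] + B[0][0] = -1 + 1 = 0, A[1][1] + B[1][0] = 8 + 0 = 8, A[1][2] + B[2][0] = 4 + 3 = 7) = 0 (attained at k = 0)
  C[1][1] = min over k of (A[1][0] + B[0][1] = -1 + -4 = -5, A[1][1] + B[1][1] = 8 + 10 = 18, A[1][2] + B[2][1] = 4 + 1 = 5) = -5 (attained at k = 0)
  C[1][2] = min over k of (A[1][0] + B[0][2] = -1 + 5 = 4, A[1][1] + B[1][2] = 8 + -3 = 5, A[1][2] + B[2][2] = 4 + 0 = 4) = 4 (attained at k = 0)
  C[2][0] = min over k of (A[2][0] + B[0][0] = 1 + 1 = 2, A[2][1] + B[1][0] = 9 + 0 = 9, A[2][2] + B[2][0] = 0 + 3 = 3) = 2 (attained at k = 0)
  C[2][1] = min over k of (A[2][0] + B[0][1] = 1 + -4 = -3, A[2][1] + B[1][1] = 9 + 10 = 19, A[2][2] + B[2][1] = 0 + 1 = 1) = -3 (attained at k = 0)
  C[2][2] = min over k of (A[2][0] + B[0][2] = 1 + 5 = 6, A[2][1] + B[1][2] = 9 + -3 = 6, A[2][2] + B[2][2] = 0 + 0 = 0) = 0 (attained at k = 2)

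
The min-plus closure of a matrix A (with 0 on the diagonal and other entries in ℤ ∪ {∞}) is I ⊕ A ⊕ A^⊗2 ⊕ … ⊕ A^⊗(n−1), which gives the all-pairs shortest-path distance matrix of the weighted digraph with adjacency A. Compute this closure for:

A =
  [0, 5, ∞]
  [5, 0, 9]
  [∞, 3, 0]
Closure =
  [0, 5, 14]
  [5, 0, 9]
  [8, 3, 0]

This is the Floyd-Warshall all-pairs shortest-path computation. For each intermediate vertex k = 0, 1, …, 2, update dist[i][j] ← min(dist[i][j], dist[i][k] + dist[k][j]). The final matrix gives, for each (i, j), the minimum total weight of any directed path from i to j (possibly empty when i = j).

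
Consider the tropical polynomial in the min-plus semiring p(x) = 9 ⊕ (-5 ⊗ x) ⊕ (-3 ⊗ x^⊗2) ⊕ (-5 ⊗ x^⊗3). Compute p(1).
p(1) = -4

A tropical monomial a ⊗ x^⊗i evaluates to a + i · x. Evaluating each term at x = 1:
  Term 0 contributes 9 + 0 · 1 = 9
  Term 1 contributes -5 + 1 · 1 = -4
  Term 2 contributes -3 + 2 · 1 = -1
  Term 3 contributes -5 + 3 · 1 = -2
p(1) = ⊕ of these = min[9, -4, -1, -2] = -4.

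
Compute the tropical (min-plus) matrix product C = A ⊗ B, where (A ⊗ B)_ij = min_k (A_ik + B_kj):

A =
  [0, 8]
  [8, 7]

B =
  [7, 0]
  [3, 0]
A ⊗ B =
  [7, 0]
  [10, 7]

Apply the min-plus product entry-by-entry:
  C[0][0] = min over k of (A[0][0] + B[0][0] = 0 + 7 = 7, A[0][1] + B[1][0] = 8 + 3 = 11) = 7 (attained at k = 0)
  C[0][1] = min over k of (A[0][0] + B[0][1] = 0 + 0 = 0, A[0][1] + B[1][1] = 8 + 0 = 8) = 0 (attained at k = 0)
  C[1][0] = min over k of (A[1][0] + B[0][0] = 8 + 7 = 15, A[1][1] + B[1][0] = 7 + 3 = 10) = 10 (attained at k = 1)
  C[1][1] = min over k of (A[1][0] + B[0][1] = 8 + 0 = 8, A[1][1] + B[1][1] = 7 + 0 = 7) = 7 (attained at k = 1)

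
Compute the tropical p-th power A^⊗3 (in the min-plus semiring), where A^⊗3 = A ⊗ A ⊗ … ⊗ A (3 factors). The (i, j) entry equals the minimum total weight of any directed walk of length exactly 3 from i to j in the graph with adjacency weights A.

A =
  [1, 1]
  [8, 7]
A^⊗3 =
  [3, 3]
  [10, 10]

Each entry (A^⊗3)_ij equals the minimum over all length-3 walks i = v_0 → v_1 → … → v_3 = j of Σ_t A[v_t][v_{t+1}]. For example, for (i, j) = (0, 1) we minimise over 4 possible intermediate vertex sequences; the minimum is 3, attained along the walk 0 → 0 → 0 → 1.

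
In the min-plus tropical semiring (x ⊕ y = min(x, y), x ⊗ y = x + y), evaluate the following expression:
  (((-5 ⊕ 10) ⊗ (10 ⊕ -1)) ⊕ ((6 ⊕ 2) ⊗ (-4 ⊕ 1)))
(((-5 ⊕ 10) ⊗ (10 ⊕ -1)) ⊕ ((6 ⊕ 2) ⊗ (-4 ⊕ 1))) = -6

Expand innermost to outermost. Recall ⊕ takes the minimum of its arguments and ⊗ takes their sum. Working out the expression (((-5 ⊕ 10) ⊗ (10 ⊕ -1)) ⊕ ((6 ⊕ 2) ⊗ (-4 ⊕ 1))) gives -6.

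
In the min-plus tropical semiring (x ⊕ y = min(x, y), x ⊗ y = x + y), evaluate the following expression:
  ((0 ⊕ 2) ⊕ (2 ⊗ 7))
((0 ⊕ 2) ⊕ (2 ⊗ 7)) = 0

Expand innermost to outermost. Recall ⊕ takes the minimum of its arguments and ⊗ takes their sum. Working out the expression ((0 ⊕ 2) ⊕ (2 ⊗ 7)) gives 0.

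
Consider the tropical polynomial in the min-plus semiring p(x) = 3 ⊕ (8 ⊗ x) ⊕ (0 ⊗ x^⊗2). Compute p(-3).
p(-3) = -6

A tropical monomial a ⊗ x^⊗i evaluates to a + i · x. Evaluating each term at x = -3:
  Term 0 contributes 3 + 0 · -3 = 3
  Term 1 contributes 8 + 1 · -3 = 5
  Term 2 contributes 0 + 2 · -3 = -6
p(-3) = ⊕ of these = min[3, 5, -6] = -6.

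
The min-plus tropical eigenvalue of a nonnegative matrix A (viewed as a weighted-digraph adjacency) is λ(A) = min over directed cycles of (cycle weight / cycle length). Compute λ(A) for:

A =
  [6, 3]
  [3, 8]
λ(A) = 3

Enumerate directed cycles and compute their means (weight / length). Sample:
  cycle 0 → 0: weight = 6, length = 1, mean = 6/1 ≈ 6.000
  cycle 1 → 1: weight = 8, length = 1, mean = 8/1 ≈ 8.000
  cycle 0 → 1 → 0: weight = 6, length = 2, mean = 6/2 ≈ 3.000
  cycle 1 → 0 → 1: weight = 6, length = 2, mean = 6/2 ≈ 3.000
Minimum mean = 3.000, attained e.g. along the cycle 0 → 1 → 0 with weight 6 and length 2. So λ(A) = 6/2 = 3.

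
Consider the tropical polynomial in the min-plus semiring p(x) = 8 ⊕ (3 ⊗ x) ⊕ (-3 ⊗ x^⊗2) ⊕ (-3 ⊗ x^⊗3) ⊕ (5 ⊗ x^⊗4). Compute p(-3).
p(-3) = -12

A tropical monomial a ⊗ x^⊗i evaluates to a + i · x. Evaluating each term at x = -3:
  Term 0 contributes 8 + 0 · -3 = 8
  Term 1 contributes 3 + 1 · -3 = 0
  Term 2 contributes -3 + 2 · -3 = -9
  Term 3 contributes -3 + 3 · -3 = -12
  Term 4 contributes 5 + 4 · -3 = -7
p(-3) = ⊕ of these = min[8, 0, -9, -12, -7] = -12.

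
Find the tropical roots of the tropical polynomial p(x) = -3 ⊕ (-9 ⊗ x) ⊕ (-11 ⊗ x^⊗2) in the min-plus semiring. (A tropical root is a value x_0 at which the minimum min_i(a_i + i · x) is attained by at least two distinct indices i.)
Roots: {2, 6}

Each tropical root is a break point of the lower envelope of the lines y = a_i + i · x (there are 3 lines, with slopes 0, 1, ..., 2). Only the lines that attain the minimum somewhere contribute to roots; other lines are dominated. Here the surviving (envelope) indices are i = 2, i = 1, i = 0.
Intersections between consecutive envelope lines give the roots: for adjacent envelope indices i < j the intersection is x = (a_i − a_j) / (j − i). Reading off the sorted break points: {2, 6}.
Verification: at each break x_0, at least two indices attain the minimum of min_i(a_i + i · x_0).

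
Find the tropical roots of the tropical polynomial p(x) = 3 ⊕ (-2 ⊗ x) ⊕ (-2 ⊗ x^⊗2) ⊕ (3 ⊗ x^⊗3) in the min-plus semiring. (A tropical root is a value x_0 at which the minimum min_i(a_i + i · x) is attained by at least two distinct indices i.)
Roots: {-5, 0, 5}

Each tropical root is a break point of the lower envelope of the lines y = a_i + i · x (there are 4 lines, with slopes 0, 1, ..., 3). Only the lines that attain the minimum somewhere contribute to roots; other lines are dominated. Here the surviving (envelope) indices are i = 3, i = 2, i = 1, i = 0.
Intersections between consecutive envelope lines give the roots: for adjacent envelope indices i < j the intersection is x = (a_i − a_j) / (j − i). Reading off the sorted break points: {-5, 0, 5}.
Verification: at each break x_0, at least two indices attain the minimum of min_i(a_i + i · x_0).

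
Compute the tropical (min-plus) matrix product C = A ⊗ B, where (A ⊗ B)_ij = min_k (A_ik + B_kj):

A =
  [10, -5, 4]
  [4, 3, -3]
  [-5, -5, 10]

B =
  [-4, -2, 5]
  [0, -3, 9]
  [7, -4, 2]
A ⊗ B =
  [-5, -8, 4]
  [0, -7, -1]
  [-9, -8, 0]

Apply the min-plus product entry-by-entry:
  C[0][0] = min over k of (A[0][0] + B[0][0] = 10 + -4 = 6, A[0][1] + B[1][0] = -5 + 0 = -5, A[0][2] + B[2][0] = 4 + 7 = 11) = -5 (attained at k = 1)
  C[0][1] = min over k of (A[0][0] + B[0][1] = 10 + -2 = 8, A[0][1] + B[1][1] = -5 + -3 = -8, A[0][2] + B[2][1] = 4 + -4 = 0) = -8 (attained at k = 1)
  C[0][2] = min over k of (A[0][0] + B[0][2] = 10 + 5 = 15, A[0][1] + B[1][2] = -5 + 9 = 4, A[0][2] + B[2][2] = 4 + 2 = 6) = 4 (attained at k = 1)
  C[1][0] = min over k of (A[1][0] + B[0][0] = 4 + -4 = 0, A[1][1] + B[1][0] = 3 + 0 = 3, A[1][2] + B[2][0] = -3 + 7 = 4) = 0 (attained at k = 0)
  C[1][1] = min over k of (A[1][0] + B[0][1] = 4 + -2 = 2, A[1][1] + B[1][1] = 3 + -3 = 0, A[1][2] + B[2][1] = -3 + -4 = -7) = -7 (attained at k = 2)
  C[1][2] = min over k of (A[1][0] + B[0][2] = 4 + 5 = 9, A[1][1] + B[1][2] = 3 + 9 = 12, A[1][2] + B[2][2] = -3 + 2 = -1) = -1 (attained at k = 2)
  C[2][0] = min over k of (A[2][0] + B[0][0] = -5 + -4 = -9, A[2][1] + B[1][0] = -5 + 0 = -5, A[2][2] + B[2][0] = 10 + 7 = 17) = -9 (attained at k = 0)
  C[2][1] = min over k of (A[2][0] + B[0][1] = -5 + -2 = -7, A[2][1] + B[1][1] = -5 + -3 = -8, A[2][2] + B[2][1] = 10 + -4 = 6) = -8 (attained at k = 1)
  C[2][2] = min over k of (A[2][0] + B[0][2] = -5 + 5 = 0, A[2][1] + B[1][2] = -5 + 9 = 4, A[2][2] + B[2][2] = 10 + 2 = 12) = 0 (attained at k = 0)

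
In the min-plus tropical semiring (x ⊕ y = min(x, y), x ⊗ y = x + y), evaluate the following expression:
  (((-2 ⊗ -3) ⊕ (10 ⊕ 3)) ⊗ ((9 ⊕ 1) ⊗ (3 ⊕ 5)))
(((-2 ⊗ -3) ⊕ (10 ⊕ 3)) ⊗ ((9 ⊕ 1) ⊗ (3 ⊕ 5))) = -1

Expand innermost to outermost. Recall ⊕ takes the minimum of its arguments and ⊗ takes their sum. Working out the expression (((-2 ⊗ -3) ⊕ (10 ⊕ 3)) ⊗ ((9 ⊕ 1) ⊗ (3 ⊕ 5))) gives -1.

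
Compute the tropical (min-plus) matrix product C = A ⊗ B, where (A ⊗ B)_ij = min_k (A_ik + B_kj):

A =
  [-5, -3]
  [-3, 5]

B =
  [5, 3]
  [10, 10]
A ⊗ B =
  [0, -2]
  [2, 0]

Apply the min-plus product entry-by-entry:
  C[0][0] = min over k of (A[0][0] + B[0][0] = -5 + 5 = 0, A[0][1] + B[1][0] = -3 + 10 = 7) = 0 (attained at k = 0)
  C[0][1] = min over k of (A[0][0] + B[0][1] = -5 + 3 = -2, A[0][1] + B[1][1] = -3 + 10 = 7) = -2 (attained at k = 0)
  C[1][0] = min over k of (A[1][0] + B[0][0] = -3 + 5 = 2, A[1][1] + B[1][0] = 5 + 10 = 15) = 2 (attained at k = 0)
  C[1][1] = min over k of (A[1][0] + B[0][1] = -3 + 3 = 0, A[1][1] + B[1][1] = 5 + 10 = 15) = 0 (attained at k = 0)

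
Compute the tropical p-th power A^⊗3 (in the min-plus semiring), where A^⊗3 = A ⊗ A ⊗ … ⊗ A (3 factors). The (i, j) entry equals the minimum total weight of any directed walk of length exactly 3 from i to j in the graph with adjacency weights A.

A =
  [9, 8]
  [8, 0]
A^⊗3 =
  [16, 8]
  [8, 0]

Each entry (A^⊗3)_ij equals the minimum over all length-3 walks i = v_0 → v_1 → … → v_3 = j of Σ_t A[v_t][v_{t+1}]. For example, for (i, j) = (0, 1) we minimise over 4 possible intermediate vertex sequences; the minimum is 8, attained along the walk 0 → 1 → 1 → 1.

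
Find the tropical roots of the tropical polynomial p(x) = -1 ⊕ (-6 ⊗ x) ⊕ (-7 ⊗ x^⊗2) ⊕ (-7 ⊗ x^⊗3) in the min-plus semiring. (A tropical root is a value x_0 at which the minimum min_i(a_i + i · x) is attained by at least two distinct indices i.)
Roots: {0, 1, 5}

Each tropical root is a break point of the lower envelope of the lines y = a_i + i · x (there are 4 lines, with slopes 0, 1, ..., 3). Only the lines that attain the minimum somewhere contribute to roots; other lines are dominated. Here the surviving (envelope) indices are i = 3, i = 2, i = 1, i = 0.
Intersections between consecutive envelope lines give the roots: for adjacent envelope indices i < j the intersection is x = (a_i − a_j) / (j − i). Reading off the sorted break points: {0, 1, 5}.
Verification: at each break x_0, at least two indices attain the minimum of min_i(a_i + i · x_0).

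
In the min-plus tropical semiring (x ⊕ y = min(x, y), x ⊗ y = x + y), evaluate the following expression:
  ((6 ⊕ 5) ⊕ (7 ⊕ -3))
((6 ⊕ 5) ⊕ (7 ⊕ -3)) = -3

Expand innermost to outermost. Recall ⊕ takes the minimum of its arguments and ⊗ takes their sum. Working out the expression ((6 ⊕ 5) ⊕ (7 ⊕ -3)) gives -3.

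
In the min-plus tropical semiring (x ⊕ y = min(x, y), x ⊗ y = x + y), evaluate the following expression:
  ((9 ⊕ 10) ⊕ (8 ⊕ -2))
((9 ⊕ 10) ⊕ (8 ⊕ -2)) = -2

Expand innermost to outermost. Recall ⊕ takes the minimum of its arguments and ⊗ takes their sum. Working out the expression ((9 ⊕ 10) ⊕ (8 ⊕ -2)) gives -2.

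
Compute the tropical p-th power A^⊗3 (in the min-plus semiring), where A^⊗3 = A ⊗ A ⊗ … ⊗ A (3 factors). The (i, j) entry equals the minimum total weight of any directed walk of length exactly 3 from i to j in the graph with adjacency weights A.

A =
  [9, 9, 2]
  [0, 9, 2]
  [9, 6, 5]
A^⊗3 =
  [8, 13, 10]
  [8, 8, 7]
  [11, 14, 8]

Each entry (A^⊗3)_ij equals the minimum over all length-3 walks i = v_0 → v_1 → … → v_3 = j of Σ_t A[v_t][v_{t+1}]. For example, for (i, j) = (0, 2) we minimise over 9 possible intermediate vertex sequences; the minimum is 10, attained along the walk 0 → 2 → 1 → 2.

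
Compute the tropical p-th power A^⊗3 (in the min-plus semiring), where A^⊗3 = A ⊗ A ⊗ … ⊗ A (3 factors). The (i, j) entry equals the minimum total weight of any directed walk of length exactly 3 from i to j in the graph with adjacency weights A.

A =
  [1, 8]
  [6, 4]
A^⊗3 =
  [3, 10]
  [8, 12]

Each entry (A^⊗3)_ij equals the minimum over all length-3 walks i = v_0 → v_1 → … → v_3 = j of Σ_t A[v_t][v_{t+1}]. For example, for (i, j) = (0, 1) we minimise over 4 possible intermediate vertex sequences; the minimum is 10, attained along the walk 0 → 0 → 0 → 1.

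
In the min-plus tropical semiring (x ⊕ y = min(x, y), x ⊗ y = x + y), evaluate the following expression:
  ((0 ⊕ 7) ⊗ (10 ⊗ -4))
((0 ⊕ 7) ⊗ (10 ⊗ -4)) = 6

Expand innermost to outermost. Recall ⊕ takes the minimum of its arguments and ⊗ takes their sum. Working out the expression ((0 ⊕ 7) ⊗ (10 ⊗ -4)) gives 6.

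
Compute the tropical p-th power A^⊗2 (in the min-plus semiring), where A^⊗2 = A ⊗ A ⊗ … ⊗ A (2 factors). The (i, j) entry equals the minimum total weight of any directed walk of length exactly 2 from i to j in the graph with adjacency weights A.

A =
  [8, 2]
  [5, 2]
A^⊗2 =
  [7, 4]
  [7, 4]

Each entry (A^⊗2)_ij equals the minimum over all length-2 walks i = v_0 → v_1 → … → v_2 = j of Σ_t A[v_t][v_{t+1}]. For example, for (i, j) = (0, 1) we minimise over 2 possible intermediate vertex sequences; the minimum is 4, attained along the walk 0 → 1 → 1.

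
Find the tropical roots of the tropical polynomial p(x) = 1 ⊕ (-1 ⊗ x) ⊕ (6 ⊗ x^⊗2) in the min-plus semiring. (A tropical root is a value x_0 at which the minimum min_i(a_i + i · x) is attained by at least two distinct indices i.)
Roots: {-7, 2}

Each tropical root is a break point of the lower envelope of the lines y = a_i + i · x (there are 3 lines, with slopes 0, 1, ..., 2). Only the lines that attain the minimum somewhere contribute to roots; other lines are dominated. Here the surviving (envelope) indices are i = 2, i = 1, i = 0.
Intersections between consecutive envelope lines give the roots: for adjacent envelope indices i < j the intersection is x = (a_i − a_j) / (j − i). Reading off the sorted break points: {-7, 2}.
Verification: at each break x_0, at least two indices attain the minimum of min_i(a_i + i · x_0).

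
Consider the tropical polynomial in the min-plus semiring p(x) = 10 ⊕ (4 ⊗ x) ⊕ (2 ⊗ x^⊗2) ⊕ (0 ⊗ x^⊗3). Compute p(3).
p(3) = 7

A tropical monomial a ⊗ x^⊗i evaluates to a + i · x. Evaluating each term at x = 3:
  Term 0 contributes 10 + 0 · 3 = 10
  Term 1 contributes 4 + 1 · 3 = 7
  Term 2 contributes 2 + 2 · 3 = 8
  Term 3 contributes 0 + 3 · 3 = 9
p(3) = ⊕ of these = min[10, 7, 8, 9] = 7.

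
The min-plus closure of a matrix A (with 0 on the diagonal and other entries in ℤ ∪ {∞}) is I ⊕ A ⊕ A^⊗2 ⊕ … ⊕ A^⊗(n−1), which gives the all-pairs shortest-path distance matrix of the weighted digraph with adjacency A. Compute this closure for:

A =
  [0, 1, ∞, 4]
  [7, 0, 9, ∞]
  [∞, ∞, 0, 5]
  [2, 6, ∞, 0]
Closure =
  [0, 1, 10, 4]
  [7, 0, 9, 11]
  [7, 8, 0, 5]
  [2, 3, 12, 0]

This is the Floyd-Warshall all-pairs shortest-path computation. For each intermediate vertex k = 0, 1, …, 3, update dist[i][j] ← min(dist[i][j], dist[i][k] + dist[k][j]). The final matrix gives, for each (i, j), the minimum total weight of any directed path from i to j (possibly empty when i = j).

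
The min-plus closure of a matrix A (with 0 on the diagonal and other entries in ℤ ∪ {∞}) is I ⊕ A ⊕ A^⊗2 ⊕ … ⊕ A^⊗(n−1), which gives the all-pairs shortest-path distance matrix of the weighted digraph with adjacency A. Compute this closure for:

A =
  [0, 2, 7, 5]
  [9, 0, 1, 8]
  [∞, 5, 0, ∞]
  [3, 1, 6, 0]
Closure =
  [0, 2, 3, 5]
  [9, 0, 1, 8]
  [14, 5, 0, 13]
  [3, 1, 2, 0]

This is the Floyd-Warshall all-pairs shortest-path computation. For each intermediate vertex k = 0, 1, …, 3, update dist[i][j] ← min(dist[i][j], dist[i][k] + dist[k][j]). The final matrix gives, for each (i, j), the minimum total weight of any directed path from i to j (possibly empty when i = j).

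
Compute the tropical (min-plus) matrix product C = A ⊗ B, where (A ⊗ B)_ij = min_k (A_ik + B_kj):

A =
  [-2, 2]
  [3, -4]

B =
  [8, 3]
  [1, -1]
A ⊗ B =
  [3, 1]
  [-3, -5]

Apply the min-plus product entry-by-entry:
  C[0][0] = min over k of (A[0][0] + B[0][0] = -2 + 8 = 6, A[0][1] + B[1][0] = 2 + 1 = 3) = 3 (attained at k = 1)
  C[0][1] = min over k of (A[0][0] + B[0][1] = -2 + 3 = 1, A[0][1] + B[1][1] = 2 + -1 = 1) = 1 (attained at k = 0)
  C[1][0] = min over k of (A[1][0] + B[0][0] = 3 + 8 = 11, A[1][1] + B[1][0] = -4 + 1 = -3) = -3 (attained at k = 1)
  C[1][1] = min over k of (A[1][0] + B[0][1] = 3 + 3 = 6, A[1][1] + B[1][1] = -4 + -1 = -5) = -5 (attained at k = 1)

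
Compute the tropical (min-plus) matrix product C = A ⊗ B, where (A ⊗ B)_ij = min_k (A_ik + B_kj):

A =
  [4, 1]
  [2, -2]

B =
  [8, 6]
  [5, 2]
A ⊗ B =
  [6, 3]
  [3, 0]

Apply the min-plus product entry-by-entry:
  C[0][0] = min over k of (A[0][0] + B[0][0] = 4 + 8 = 12, A[0][1] + B[1][0] = 1 + 5 = 6) = 6 (attained at k = 1)
  C[0][1] = min over k of (A[0][0] + B[0][1] = 4 + 6 = 10, A[0][1] + B[1][1] = 1 + 2 = 3) = 3 (attained at k = 1)
  C[1][0] = min over k of (A[1][0] + B[0][0] = 2 + 8 = 10, A[1][1] + B[1][0] = -2 + 5 = 3) = 3 (attained at k = 1)
  C[1][1] = min over k of (A[1][0] + B[0][1] = 2 + 6 = 8, A[1][1] + B[1][1] = -2 + 2 = 0) = 0 (attained at k = 1)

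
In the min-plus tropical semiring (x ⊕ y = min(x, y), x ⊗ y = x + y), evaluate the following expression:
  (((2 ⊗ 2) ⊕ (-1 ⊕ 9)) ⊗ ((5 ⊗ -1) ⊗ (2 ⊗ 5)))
(((2 ⊗ 2) ⊕ (-1 ⊕ 9)) ⊗ ((5 ⊗ -1) ⊗ (2 ⊗ 5))) = 10

Expand innermost to outermost. Recall ⊕ takes the minimum of its arguments and ⊗ takes their sum. Working out the expression (((2 ⊗ 2) ⊕ (-1 ⊕ 9)) ⊗ ((5 ⊗ -1) ⊗ (2 ⊗ 5))) gives 10.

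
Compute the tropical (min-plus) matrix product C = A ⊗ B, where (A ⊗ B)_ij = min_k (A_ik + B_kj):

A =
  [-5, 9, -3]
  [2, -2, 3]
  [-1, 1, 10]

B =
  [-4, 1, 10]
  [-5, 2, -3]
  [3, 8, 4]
A ⊗ B =
  [-9, -4, 1]
  [-7, 0, -5]
  [-5, 0, -2]

Apply the min-plus product entry-by-entry:
  C[0][0] = min over k of (A[0][0] + B[0][0] = -5 + -4 = -9, A[0][1] + B[1][0] = 9 + -5 = 4, A[0][2] + B[2][0] = -3 + 3 = 0) = -9 (attained at k = 0)
  C[0][1] = min over k of (A[0][0] + B[0][1] = -5 + 1 = -4, A[0][1] + B[1][1] = 9 + 2 = 11, A[0][2] + B[2][1] = -3 + 8 = 5) = -4 (attained at k = 0)
  C[0][2] = min over k of (A[0][0] + B[0][2] = -5 + 10 = 5, A[0][1] + B[1][2] = 9 + -3 = 6, A[0][2] + B[2][2] = -3 + 4 = 1) = 1 (attained at k = 2)
  C[1][0] = min over k of (A[1][0] + B[0][0] = 2 + -4 = -2, A[1][1] + B[1][0] = -2 + -5 = -7, A[1][2] + B[2][0] = 3 + 3 = 6) = -7 (attained at k = 1)
  C[1][1] = min over k of (A[1][0] + B[0][1] = 2 + 1 = 3, A[1][1] + B[1][1] = -2 + 2 = 0, A[1][2] + B[2][1] = 3 + 8 = 11) = 0 (attained at k = 1)
  C[1][2] = min over k of (A[1][0] + B[0][2] = 2 + 10 = 12, A[1][1] + B[1][2] = -2 + -3 = -5, A[1][2] + B[2][2] = 3 + 4 = 7) = -5 (attained at k = 1)
  C[2][0] = min over k of (A[2][0] + B[0][0] = -1 + -4 = -5, A[2][1] + B[1][0] = 1 + -5 = -4, A[2][2] + B[2][0] = 10 + 3 = 13) = -5 (attained at k = 0)
  C[2][1] = min over k of (A[2][0] + B[0][1] = -1 + 1 = 0, A[2][1] + B[1][1] = 1 + 2 = 3, A[2][2] + B[2][1] = 10 + 8 = 18) = 0 (attained at k = 0)
  C[2][2] = min over k of (A[2][0] + B[0][2] = -1 + 10 = 9, A[2][1] + B[1][2] = 1 + -3 = -2, A[2][2] + B[2][2] = 10 + 4 = 14) = -2 (attained at k = 1)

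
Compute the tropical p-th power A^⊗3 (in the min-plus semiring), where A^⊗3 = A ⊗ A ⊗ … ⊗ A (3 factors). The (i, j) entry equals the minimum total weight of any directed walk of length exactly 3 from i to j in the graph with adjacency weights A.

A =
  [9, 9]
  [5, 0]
A^⊗3 =
  [14, 9]
  [5, 0]

Each entry (A^⊗3)_ij equals the minimum over all length-3 walks i = v_0 → v_1 → … → v_3 = j of Σ_t A[v_t][v_{t+1}]. For example, for (i, j) = (0, 1) we minimise over 4 possible intermediate vertex sequences; the minimum is 9, attained along the walk 0 → 1 → 1 → 1.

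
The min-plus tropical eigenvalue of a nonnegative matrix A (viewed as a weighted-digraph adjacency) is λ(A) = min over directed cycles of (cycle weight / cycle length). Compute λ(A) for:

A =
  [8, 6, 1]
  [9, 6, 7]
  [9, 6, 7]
λ(A) = 5

Enumerate directed cycles and compute their means (weight / length). Sample:
  cycle 0 → 0: weight = 8, length = 1, mean = 8/1 ≈ 8.000
  cycle 1 → 1: weight = 6, length = 1, mean = 6/1 ≈ 6.000
  cycle 2 → 2: weight = 7, length = 1, mean = 7/1 ≈ 7.000
  cycle 0 → 1 → 0: weight = 15, length = 2, mean = 15/2 ≈ 7.500
  cycle 0 → 2 → 0: weight = 10, length = 2, mean = 10/2 ≈ 5.000
  cycle 1 → 0 → 1: weight = 15, length = 2, mean = 15/2 ≈ 7.500
Minimum mean = 5.000, attained e.g. along the cycle 0 → 2 → 0 with weight 10 and length 2. So λ(A) = 10/2 = 5.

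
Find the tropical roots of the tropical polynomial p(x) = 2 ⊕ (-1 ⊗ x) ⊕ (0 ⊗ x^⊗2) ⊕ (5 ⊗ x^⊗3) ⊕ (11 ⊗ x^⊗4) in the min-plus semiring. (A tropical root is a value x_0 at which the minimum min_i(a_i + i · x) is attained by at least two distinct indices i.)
Roots: {-6, -5, -1, 3}

Each tropical root is a break point of the lower envelope of the lines y = a_i + i · x (there are 5 lines, with slopes 0, 1, ..., 4). Only the lines that attain the minimum somewhere contribute to roots; other lines are dominated. Here the surviving (envelope) indices are i = 4, i = 3, i = 2, i = 1, i = 0.
Intersections between consecutive envelope lines give the roots: for adjacent envelope indices i < j the intersection is x = (a_i − a_j) / (j − i). Reading off the sorted break points: {-6, -5, -1, 3}.
Verification: at each break x_0, at least two indices attain the minimum of min_i(a_i + i · x_0).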